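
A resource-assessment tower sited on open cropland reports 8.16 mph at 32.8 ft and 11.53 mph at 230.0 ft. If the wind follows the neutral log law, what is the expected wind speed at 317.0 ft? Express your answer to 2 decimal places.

Log law: V ∝ ln(z/z₀). From the pair, with r = V₁/V₂ = 0.70772,
ln z₀ = (ln z₁ − r·ln z₂)/(1 − r) = (3.4904 − 0.70772×5.4381)/0.29228 = -1.2255 → z₀ = 0.2936 ft
V₃ = V₁ · ln(z₃/z₀)/ln(z₁/z₀) = 8.16 × 6.9844/4.7160 = 12.0851 mph

12.09 mph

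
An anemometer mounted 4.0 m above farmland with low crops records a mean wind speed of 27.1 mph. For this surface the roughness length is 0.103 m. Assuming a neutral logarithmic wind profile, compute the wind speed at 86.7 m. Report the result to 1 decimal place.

49.9 mph

Log law: V(z) ∝ ln(z/z₀), so V₂/V₁ = ln(z₂/z₀) / ln(z₁/z₀).
ln(86.7/0.103) = 6.7355, ln(4.0/0.103) = 3.6593
V₂ = 27.1 × 6.7355/3.6593 = 27.1 × 1.8406 = 49.8813 mph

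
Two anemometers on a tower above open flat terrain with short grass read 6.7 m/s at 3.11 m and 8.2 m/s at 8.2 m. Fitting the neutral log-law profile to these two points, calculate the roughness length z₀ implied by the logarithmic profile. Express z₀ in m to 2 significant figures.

z₀ ≈ 0.041 m

Log law: V(z) ∝ ln(z/z₀). With r = V₁/V₂ = 6.7/8.2 = 0.81707,
r · ln(z₂/z₀) = ln(z₁/z₀) ⇒ ln z₀ = (ln z₁ − r·ln z₂)/(1 − r)
ln z₀ = (1.13462 − 0.81707×2.10413) / 0.18293 = -3.1959
z₀ = exp(-3.1959) = 0.04093 m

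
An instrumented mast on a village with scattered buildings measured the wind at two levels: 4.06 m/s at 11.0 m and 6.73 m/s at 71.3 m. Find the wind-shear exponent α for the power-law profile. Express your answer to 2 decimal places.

α ≈ 0.27

Power law: V₂/V₁ = (z₂/z₁)^α ⇒ α = ln(V₂/V₁) / ln(z₂/z₁)
α = ln(6.73/4.06) / ln(71.3/11.0) = ln(1.6576) / ln(6.4818)
  = 0.50539 / 1.86900 = 0.27041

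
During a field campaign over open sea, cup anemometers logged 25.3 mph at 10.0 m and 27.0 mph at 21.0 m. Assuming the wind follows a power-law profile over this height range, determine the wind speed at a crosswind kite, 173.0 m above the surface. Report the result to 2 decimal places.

32.48 mph

First find α: α = ln(V₂/V₁)/ln(z₂/z₁) = ln(27.0/25.3)/ln(21.0/10.0) = 0.06503/0.74194 = 0.0877
Extrapolate from 21.0 m to 173.0 m: V₃ = 27.0 × (173.0/21.0)^0.0877 = 27.0 × 1.2030 = 32.4816 mph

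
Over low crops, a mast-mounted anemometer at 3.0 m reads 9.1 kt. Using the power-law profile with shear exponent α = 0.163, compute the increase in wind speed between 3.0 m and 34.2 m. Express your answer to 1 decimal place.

Power law: V₂ = V₁ · (z₂/z₁)^α = 9.1 × (11.4000)^0.163 = 13.5306 kt
ΔV = 13.5306 − 9.1 = 4.4306 kt

4.4 kt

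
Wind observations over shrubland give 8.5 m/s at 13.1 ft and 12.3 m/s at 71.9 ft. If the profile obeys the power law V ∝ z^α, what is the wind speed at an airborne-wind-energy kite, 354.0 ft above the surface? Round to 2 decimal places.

First find α: α = ln(V₂/V₁)/ln(z₂/z₁) = ln(12.3/8.5)/ln(71.9/13.1) = 0.36953/1.70266 = 0.2170
Extrapolate from 71.9 ft to 354.0 ft: V₃ = 12.3 × (354.0/71.9)^0.2170 = 12.3 × 1.4133 = 17.3841 m/s

17.38 m/s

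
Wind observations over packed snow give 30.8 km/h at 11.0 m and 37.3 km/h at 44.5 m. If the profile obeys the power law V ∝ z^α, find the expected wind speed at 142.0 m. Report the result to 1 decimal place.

43.7 km/h

First find α: α = ln(V₂/V₁)/ln(z₂/z₁) = ln(37.3/30.8)/ln(44.5/11.0) = 0.19148/1.39759 = 0.1370
Extrapolate from 44.5 m to 142.0 m: V₃ = 37.3 × (142.0/44.5)^0.1370 = 37.3 × 1.1723 = 43.7270 km/h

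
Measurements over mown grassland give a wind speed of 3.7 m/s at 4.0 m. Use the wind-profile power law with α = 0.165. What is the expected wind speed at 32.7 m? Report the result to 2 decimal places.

5.23 m/s

Power-law profile: V₂ = V₁ · (z₂/z₁)^α
V₂ = 3.7 × (32.7/4.0)^0.165 = 3.7 × (8.1750)^0.165
    = 3.7 × 1.4144 = 5.2331 m/s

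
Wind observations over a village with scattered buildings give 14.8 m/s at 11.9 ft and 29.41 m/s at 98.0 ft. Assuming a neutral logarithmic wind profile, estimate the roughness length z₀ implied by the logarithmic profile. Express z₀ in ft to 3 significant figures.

Log law: V(z) ∝ ln(z/z₀). With r = V₁/V₂ = 14.8/29.41 = 0.50323,
r · ln(z₂/z₀) = ln(z₁/z₀) ⇒ ln z₀ = (ln z₁ − r·ln z₂)/(1 − r)
ln z₀ = (2.47654 − 0.50323×4.58497) / 0.49677 = 0.3407
z₀ = exp(0.3407) = 1.406 ft

z₀ ≈ 1.41 ft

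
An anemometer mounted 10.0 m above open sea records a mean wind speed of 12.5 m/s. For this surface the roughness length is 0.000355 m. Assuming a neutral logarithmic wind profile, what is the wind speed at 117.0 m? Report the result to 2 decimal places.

Log law: V(z) ∝ ln(z/z₀), so V₂/V₁ = ln(z₂/z₀) / ln(z₁/z₀).
ln(117.0/0.000355) = 12.7056, ln(10.0/0.000355) = 10.2460
V₂ = 12.5 × 12.7056/10.2460 = 12.5 × 1.2401 = 15.5007 m/s

15.50 m/s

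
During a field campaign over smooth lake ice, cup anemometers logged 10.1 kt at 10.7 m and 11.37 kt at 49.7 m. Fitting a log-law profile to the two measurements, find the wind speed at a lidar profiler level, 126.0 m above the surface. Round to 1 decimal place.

12.1 kt

Log law: V ∝ ln(z/z₀). From the pair, with r = V₁/V₂ = 0.88830,
ln z₀ = (ln z₁ − r·ln z₂)/(1 − r) = (2.3702 − 0.88830×3.9060)/0.11170 = -9.8433 → z₀ = 0.00005310 m
V₃ = V₁ · ln(z₃/z₀)/ln(z₁/z₀) = 10.1 × 14.6796/12.2135 = 12.1393 kt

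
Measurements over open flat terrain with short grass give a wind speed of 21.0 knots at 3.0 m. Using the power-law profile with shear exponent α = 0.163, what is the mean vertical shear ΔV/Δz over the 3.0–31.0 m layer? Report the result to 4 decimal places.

0.3474 knots/m

Power law: V₂ = V₁ · (z₂/z₁)^α = 21.0 × (10.3333)^0.163 = 30.7284 knots
ΔV/Δz = (30.7284 − 21.0)/(31.0 − 3.0) = 9.7284/28.0000 = 0.34744 knots/m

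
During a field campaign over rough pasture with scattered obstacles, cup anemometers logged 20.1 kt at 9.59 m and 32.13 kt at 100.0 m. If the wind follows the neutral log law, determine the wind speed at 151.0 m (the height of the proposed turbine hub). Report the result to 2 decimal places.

Log law: V ∝ ln(z/z₀). From the pair, with r = V₁/V₂ = 0.62558,
ln z₀ = (ln z₁ − r·ln z₂)/(1 − r) = (2.2607 − 0.62558×4.6052)/0.37442 = -1.6564 → z₀ = 0.1908 m
V₃ = V₁ · ln(z₃/z₀)/ln(z₁/z₀) = 20.1 × 6.6737/3.9172 = 34.2446 kt

34.24 kt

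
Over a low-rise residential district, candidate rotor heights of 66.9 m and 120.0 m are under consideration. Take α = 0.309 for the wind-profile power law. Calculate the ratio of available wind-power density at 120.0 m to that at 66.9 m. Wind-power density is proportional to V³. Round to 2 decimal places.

Speed ratio: V_B/V_A = (z_B/z_A)^α = (120.0/66.9)^0.309 = (1.7937)^0.309 = 1.19787
Power-density ratio: P_B/P_A = (V_B/V_A)³ = (1.19787)³ = 1.71882

1.72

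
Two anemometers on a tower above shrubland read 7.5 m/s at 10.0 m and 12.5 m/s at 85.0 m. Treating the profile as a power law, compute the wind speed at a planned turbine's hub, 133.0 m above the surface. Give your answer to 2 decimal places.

13.91 m/s

First find α: α = ln(V₂/V₁)/ln(z₂/z₁) = ln(12.5/7.5)/ln(85.0/10.0) = 0.51083/2.14007 = 0.2387
Extrapolate from 85.0 m to 133.0 m: V₃ = 12.5 × (133.0/85.0)^0.2387 = 12.5 × 1.1128 = 13.9098 m/s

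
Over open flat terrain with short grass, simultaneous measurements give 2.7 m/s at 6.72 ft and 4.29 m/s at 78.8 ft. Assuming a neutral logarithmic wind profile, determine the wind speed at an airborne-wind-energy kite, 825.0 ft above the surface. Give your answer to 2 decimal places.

Log law: V ∝ ln(z/z₀). From the pair, with r = V₁/V₂ = 0.62937,
ln z₀ = (ln z₁ − r·ln z₂)/(1 − r) = (1.9051 − 0.62937×4.3669)/0.37063 = -2.2754 → z₀ = 0.1028 ft
V₃ = V₁ · ln(z₃/z₀)/ln(z₁/z₀) = 2.7 × 8.9908/4.1805 = 5.8068 m/s

5.81 m/s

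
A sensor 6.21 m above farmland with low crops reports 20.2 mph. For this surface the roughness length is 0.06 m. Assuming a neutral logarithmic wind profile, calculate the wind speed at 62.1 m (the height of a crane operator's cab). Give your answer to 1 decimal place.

Log law: V(z) ∝ ln(z/z₀), so V₂/V₁ = ln(z₂/z₀) / ln(z₁/z₀).
ln(62.1/0.06) = 6.9422, ln(6.21/0.06) = 4.6396
V₂ = 20.2 × 6.9422/4.6396 = 20.2 × 1.4963 = 30.2251 mph

30.2 mph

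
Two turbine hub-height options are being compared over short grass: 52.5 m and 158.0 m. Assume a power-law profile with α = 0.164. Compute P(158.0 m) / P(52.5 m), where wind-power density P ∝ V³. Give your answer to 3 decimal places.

1.720

Speed ratio: V_B/V_A = (z_B/z_A)^α = (158.0/52.5)^0.164 = (3.0095)^0.164 = 1.19805
Power-density ratio: P_B/P_A = (V_B/V_A)³ = (1.19805)³ = 1.71957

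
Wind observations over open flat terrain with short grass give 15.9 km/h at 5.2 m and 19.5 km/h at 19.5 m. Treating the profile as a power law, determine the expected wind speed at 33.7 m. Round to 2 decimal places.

21.22 km/h

First find α: α = ln(V₂/V₁)/ln(z₂/z₁) = ln(19.5/15.9)/ln(19.5/5.2) = 0.20410/1.32176 = 0.1544
Extrapolate from 19.5 m to 33.7 m: V₃ = 19.5 × (33.7/19.5)^0.1544 = 19.5 × 1.0881 = 21.2189 km/h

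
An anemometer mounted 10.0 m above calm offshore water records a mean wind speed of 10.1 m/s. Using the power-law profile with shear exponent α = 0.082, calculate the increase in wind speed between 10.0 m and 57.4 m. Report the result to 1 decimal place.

Power law: V₂ = V₁ · (z₂/z₁)^α = 10.1 × (5.7400)^0.082 = 11.6561 m/s
ΔV = 11.6561 − 10.1 = 1.5561 m/s

1.6 m/s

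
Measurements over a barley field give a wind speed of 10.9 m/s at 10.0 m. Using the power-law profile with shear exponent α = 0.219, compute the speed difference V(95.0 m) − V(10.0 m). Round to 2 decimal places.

6.95 m/s

Power law: V₂ = V₁ · (z₂/z₁)^α = 10.9 × (9.5000)^0.219 = 17.8463 m/s
ΔV = 17.8463 − 10.9 = 6.9463 m/s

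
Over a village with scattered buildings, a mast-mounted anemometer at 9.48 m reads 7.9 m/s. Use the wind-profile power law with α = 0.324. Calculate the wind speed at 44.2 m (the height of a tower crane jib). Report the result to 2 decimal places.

13.01 m/s

Power-law profile: V₂ = V₁ · (z₂/z₁)^α
V₂ = 7.9 × (44.2/9.48)^0.324 = 7.9 × (4.6624)^0.324
    = 7.9 × 1.6468 = 13.0094 m/s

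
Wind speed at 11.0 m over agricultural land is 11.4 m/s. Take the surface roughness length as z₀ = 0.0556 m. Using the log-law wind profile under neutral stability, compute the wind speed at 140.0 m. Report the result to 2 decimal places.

16.88 m/s

Log law: V(z) ∝ ln(z/z₀), so V₂/V₁ = ln(z₂/z₀) / ln(z₁/z₀).
ln(140.0/0.0556) = 7.8312, ln(11.0/0.0556) = 5.2875
V₂ = 11.4 × 7.8312/5.2875 = 11.4 × 1.4811 = 16.8844 m/s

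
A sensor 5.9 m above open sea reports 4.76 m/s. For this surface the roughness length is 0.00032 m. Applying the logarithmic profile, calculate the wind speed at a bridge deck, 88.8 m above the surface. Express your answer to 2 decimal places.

Log law: V(z) ∝ ln(z/z₀), so V₂/V₁ = ln(z₂/z₀) / ln(z₁/z₀).
ln(88.8/0.00032) = 12.5336, ln(5.9/0.00032) = 9.8221
V₂ = 4.76 × 12.5336/9.8221 = 4.76 × 1.2761 = 6.0740 m/s

6.07 m/s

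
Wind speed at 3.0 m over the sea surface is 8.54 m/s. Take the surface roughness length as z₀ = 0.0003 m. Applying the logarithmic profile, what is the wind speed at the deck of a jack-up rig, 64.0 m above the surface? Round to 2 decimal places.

Log law: V(z) ∝ ln(z/z₀), so V₂/V₁ = ln(z₂/z₀) / ln(z₁/z₀).
ln(64.0/0.0003) = 12.2706, ln(3.0/0.0003) = 9.2103
V₂ = 8.54 × 12.2706/9.2103 = 8.54 × 1.3323 = 11.3775 m/s

11.38 m/s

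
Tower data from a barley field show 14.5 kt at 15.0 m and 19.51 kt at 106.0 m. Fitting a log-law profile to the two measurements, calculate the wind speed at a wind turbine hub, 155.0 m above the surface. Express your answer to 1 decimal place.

Log law: V ∝ ln(z/z₀). From the pair, with r = V₁/V₂ = 0.74321,
ln z₀ = (ln z₁ − r·ln z₂)/(1 − r) = (2.7081 − 0.74321×4.6634)/0.25679 = -2.9513 → z₀ = 0.05227 m
V₃ = V₁ · ln(z₃/z₀)/ln(z₁/z₀) = 14.5 × 7.9947/5.6593 = 20.4836 kt

20.5 kt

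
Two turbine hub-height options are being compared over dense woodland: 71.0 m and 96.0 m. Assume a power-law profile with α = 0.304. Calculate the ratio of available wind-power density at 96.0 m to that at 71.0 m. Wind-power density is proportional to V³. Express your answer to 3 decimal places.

1.317

Speed ratio: V_B/V_A = (z_B/z_A)^α = (96.0/71.0)^0.304 = (1.3521)^0.304 = 1.09604
Power-density ratio: P_B/P_A = (V_B/V_A)³ = (1.09604)³ = 1.31669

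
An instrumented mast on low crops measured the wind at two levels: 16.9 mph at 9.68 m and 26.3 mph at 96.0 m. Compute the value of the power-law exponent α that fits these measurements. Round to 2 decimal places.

Power law: V₂/V₁ = (z₂/z₁)^α ⇒ α = ln(V₂/V₁) / ln(z₂/z₁)
α = ln(26.3/16.9) / ln(96.0/9.68) = ln(1.5562) / ln(9.9174)
  = 0.44226 / 2.29429 = 0.19276

α ≈ 0.19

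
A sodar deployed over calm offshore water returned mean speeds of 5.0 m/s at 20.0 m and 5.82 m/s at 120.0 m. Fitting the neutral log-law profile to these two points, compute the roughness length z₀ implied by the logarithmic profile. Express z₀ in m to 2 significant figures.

Log law: V(z) ∝ ln(z/z₀). With r = V₁/V₂ = 5.0/5.82 = 0.85911,
r · ln(z₂/z₀) = ln(z₁/z₀) ⇒ ln z₀ = (ln z₁ − r·ln z₂)/(1 − r)
ln z₀ = (2.99573 − 0.85911×4.78749) / 0.14089 = -7.9296
z₀ = exp(-7.9296) = 0.0003599 m

z₀ ≈ 0.00036 m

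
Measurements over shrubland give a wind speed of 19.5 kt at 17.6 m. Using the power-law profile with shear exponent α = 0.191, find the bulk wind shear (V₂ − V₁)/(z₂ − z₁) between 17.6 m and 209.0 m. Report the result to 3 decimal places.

Power law: V₂ = V₁ · (z₂/z₁)^α = 19.5 × (11.8750)^0.191 = 31.2816 kt
ΔV/Δz = (31.2816 − 19.5)/(209.0 − 17.6) = 11.7816/191.4000 = 0.06156 kt/m

0.062 kt/m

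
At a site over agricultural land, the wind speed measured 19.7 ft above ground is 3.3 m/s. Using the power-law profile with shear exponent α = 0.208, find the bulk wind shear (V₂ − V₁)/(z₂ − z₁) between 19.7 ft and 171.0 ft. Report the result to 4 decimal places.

0.0124 m/s/ft

Power law: V₂ = V₁ · (z₂/z₁)^α = 3.3 × (8.6802)^0.208 = 5.1728 m/s
ΔV/Δz = (5.1728 − 3.3)/(171.0 − 19.7) = 1.8728/151.3000 = 0.01238 m/s/ft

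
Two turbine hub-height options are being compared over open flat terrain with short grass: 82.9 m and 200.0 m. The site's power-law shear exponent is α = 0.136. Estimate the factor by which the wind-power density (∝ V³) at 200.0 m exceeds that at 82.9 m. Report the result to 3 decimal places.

1.432

Speed ratio: V_B/V_A = (z_B/z_A)^α = (200.0/82.9)^0.136 = (2.4125)^0.136 = 1.12724
Power-density ratio: P_B/P_A = (V_B/V_A)³ = (1.12724)³ = 1.43235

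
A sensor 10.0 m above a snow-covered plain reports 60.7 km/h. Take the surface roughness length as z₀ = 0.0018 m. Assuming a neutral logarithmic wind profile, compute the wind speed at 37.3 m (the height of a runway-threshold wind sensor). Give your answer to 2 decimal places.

Log law: V(z) ∝ ln(z/z₀), so V₂/V₁ = ln(z₂/z₀) / ln(z₁/z₀).
ln(37.3/0.0018) = 9.9390, ln(10.0/0.0018) = 8.6226
V₂ = 60.7 × 9.9390/8.6226 = 60.7 × 1.1527 = 69.9671 km/h

69.97 km/h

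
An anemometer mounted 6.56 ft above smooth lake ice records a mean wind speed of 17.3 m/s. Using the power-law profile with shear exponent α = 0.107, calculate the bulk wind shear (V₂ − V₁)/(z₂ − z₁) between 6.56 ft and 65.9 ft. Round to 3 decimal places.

Power law: V₂ = V₁ · (z₂/z₁)^α = 17.3 × (10.0457)^0.107 = 22.1441 m/s
ΔV/Δz = (22.1441 − 17.3)/(65.9 − 6.56) = 4.8441/59.3400 = 0.08163 m/s/ft

0.082 m/s/ft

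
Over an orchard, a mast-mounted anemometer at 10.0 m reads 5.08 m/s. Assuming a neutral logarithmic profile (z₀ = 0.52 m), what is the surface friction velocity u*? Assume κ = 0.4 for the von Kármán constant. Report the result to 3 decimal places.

u* ≈ 0.687 m/s

Log law: V(z) = (u*/κ) · ln(z/z₀) ⇒ u* = κ · V / ln(z/z₀)
u* = 0.4 × 5.08 / ln(10.0/0.52) = 0.4 × 5.08 / 2.9565
   = 2.0320 / 2.9565 = 0.6873 m/s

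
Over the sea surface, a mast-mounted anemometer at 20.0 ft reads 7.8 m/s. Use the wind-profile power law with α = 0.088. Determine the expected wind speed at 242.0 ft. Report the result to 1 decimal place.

9.7 m/s

Power-law profile: V₂ = V₁ · (z₂/z₁)^α
V₂ = 7.8 × (242.0/20.0)^0.088 = 7.8 × (12.1000)^0.088
    = 7.8 × 1.2453 = 9.7136 m/s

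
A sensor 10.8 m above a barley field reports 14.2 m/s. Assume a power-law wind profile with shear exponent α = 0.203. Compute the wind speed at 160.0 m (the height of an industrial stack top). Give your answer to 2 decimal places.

Power-law profile: V₂ = V₁ · (z₂/z₁)^α
V₂ = 14.2 × (160.0/10.8)^0.203 = 14.2 × (14.8148)^0.203
    = 14.2 × 1.7284 = 24.5437 m/s

24.54 m/s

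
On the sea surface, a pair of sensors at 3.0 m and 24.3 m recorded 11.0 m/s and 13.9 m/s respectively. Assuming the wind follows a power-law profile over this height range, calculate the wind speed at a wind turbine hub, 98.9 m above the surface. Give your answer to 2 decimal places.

First find α: α = ln(V₂/V₁)/ln(z₂/z₁) = ln(13.9/11.0)/ln(24.3/3.0) = 0.23399/2.09186 = 0.1119
Extrapolate from 24.3 m to 98.9 m: V₃ = 13.9 × (98.9/24.3)^0.1119 = 13.9 × 1.1700 = 16.2631 m/s

16.26 m/s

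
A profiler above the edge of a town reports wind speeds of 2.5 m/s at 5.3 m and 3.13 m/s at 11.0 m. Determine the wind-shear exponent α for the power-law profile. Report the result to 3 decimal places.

α ≈ 0.308

Power law: V₂/V₁ = (z₂/z₁)^α ⇒ α = ln(V₂/V₁) / ln(z₂/z₁)
α = ln(3.13/2.5) / ln(11.0/5.3) = ln(1.2520) / ln(2.0755)
  = 0.22474 / 0.73019 = 0.30779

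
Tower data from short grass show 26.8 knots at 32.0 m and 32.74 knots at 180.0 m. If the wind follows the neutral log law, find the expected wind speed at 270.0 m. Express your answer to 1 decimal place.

Log law: V ∝ ln(z/z₀). From the pair, with r = V₁/V₂ = 0.81857,
ln z₀ = (ln z₁ − r·ln z₂)/(1 − r) = (3.4657 − 0.81857×5.1930)/0.18143 = -4.3271 → z₀ = 0.01321 m
V₃ = V₁ · ln(z₃/z₀)/ln(z₁/z₀) = 26.8 × 9.9255/7.7928 = 34.1344 knots

34.1 knots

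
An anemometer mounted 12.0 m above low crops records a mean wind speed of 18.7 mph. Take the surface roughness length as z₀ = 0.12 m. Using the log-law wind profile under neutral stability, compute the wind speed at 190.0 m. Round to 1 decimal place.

29.9 mph

Log law: V(z) ∝ ln(z/z₀), so V₂/V₁ = ln(z₂/z₀) / ln(z₁/z₀).
ln(190.0/0.12) = 7.3673, ln(12.0/0.12) = 4.6052
V₂ = 18.7 × 7.3673/4.6052 = 18.7 × 1.5998 = 29.9160 mph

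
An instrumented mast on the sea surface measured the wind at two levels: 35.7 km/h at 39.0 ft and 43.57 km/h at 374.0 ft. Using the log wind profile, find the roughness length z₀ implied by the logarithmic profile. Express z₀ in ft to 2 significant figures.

z₀ ≈ 0.0014 ft

Log law: V(z) ∝ ln(z/z₀). With r = V₁/V₂ = 35.7/43.57 = 0.81937,
r · ln(z₂/z₀) = ln(z₁/z₀) ⇒ ln z₀ = (ln z₁ − r·ln z₂)/(1 − r)
ln z₀ = (3.66356 − 0.81937×5.92426) / 0.18063 = -6.5914
z₀ = exp(-6.5914) = 0.001372 ft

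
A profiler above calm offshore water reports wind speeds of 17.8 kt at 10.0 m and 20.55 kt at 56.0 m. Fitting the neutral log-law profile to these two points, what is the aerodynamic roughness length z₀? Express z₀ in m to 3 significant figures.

Log law: V(z) ∝ ln(z/z₀). With r = V₁/V₂ = 17.8/20.55 = 0.86618,
r · ln(z₂/z₀) = ln(z₁/z₀) ⇒ ln z₀ = (ln z₁ − r·ln z₂)/(1 − r)
ln z₀ = (2.30259 − 0.86618×4.02535) / 0.13382 = -8.8484
z₀ = exp(-8.8484) = 0.0001436 m

z₀ ≈ 0.000144 m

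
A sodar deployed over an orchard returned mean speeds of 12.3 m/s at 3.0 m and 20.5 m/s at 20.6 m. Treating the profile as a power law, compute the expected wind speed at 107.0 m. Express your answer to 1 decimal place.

31.7 m/s

First find α: α = ln(V₂/V₁)/ln(z₂/z₁) = ln(20.5/12.3)/ln(20.6/3.0) = 0.51083/1.92668 = 0.2651
Extrapolate from 20.6 m to 107.0 m: V₃ = 20.5 × (107.0/20.6)^0.2651 = 20.5 × 1.5478 = 31.7293 m/s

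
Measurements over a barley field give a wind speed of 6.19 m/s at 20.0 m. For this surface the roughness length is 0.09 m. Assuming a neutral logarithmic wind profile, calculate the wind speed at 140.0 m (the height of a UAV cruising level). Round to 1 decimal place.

Log law: V(z) ∝ ln(z/z₀), so V₂/V₁ = ln(z₂/z₀) / ln(z₁/z₀).
ln(140.0/0.09) = 7.3496, ln(20.0/0.09) = 5.4037
V₂ = 6.19 × 7.3496/5.4037 = 6.19 × 1.3601 = 8.4191 m/s

8.4 m/s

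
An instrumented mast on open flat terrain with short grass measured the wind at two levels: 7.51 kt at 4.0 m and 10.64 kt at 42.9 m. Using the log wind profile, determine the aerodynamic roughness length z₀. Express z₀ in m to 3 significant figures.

Log law: V(z) ∝ ln(z/z₀). With r = V₁/V₂ = 7.51/10.64 = 0.70583,
r · ln(z₂/z₀) = ln(z₁/z₀) ⇒ ln z₀ = (ln z₁ − r·ln z₂)/(1 − r)
ln z₀ = (1.38629 − 0.70583×3.75887) / 0.29417 = -4.3064
z₀ = exp(-4.3064) = 0.01348 m

z₀ ≈ 0.0135 m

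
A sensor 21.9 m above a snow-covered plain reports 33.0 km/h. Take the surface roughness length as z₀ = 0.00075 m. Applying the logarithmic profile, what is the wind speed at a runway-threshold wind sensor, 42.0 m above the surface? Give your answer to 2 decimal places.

35.09 km/h

Log law: V(z) ∝ ln(z/z₀), so V₂/V₁ = ln(z₂/z₀) / ln(z₁/z₀).
ln(42.0/0.00075) = 10.9331, ln(21.9/0.00075) = 10.2819
V₂ = 33.0 × 10.9331/10.2819 = 33.0 × 1.0633 = 35.0900 km/h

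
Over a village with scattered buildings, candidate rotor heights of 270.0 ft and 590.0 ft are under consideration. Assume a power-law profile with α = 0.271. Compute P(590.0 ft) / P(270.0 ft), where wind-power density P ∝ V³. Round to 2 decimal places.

Speed ratio: V_B/V_A = (z_B/z_A)^α = (590.0/270.0)^0.271 = (2.1852)^0.271 = 1.23595
Power-density ratio: P_B/P_A = (V_B/V_A)³ = (1.23595)³ = 1.88801

1.89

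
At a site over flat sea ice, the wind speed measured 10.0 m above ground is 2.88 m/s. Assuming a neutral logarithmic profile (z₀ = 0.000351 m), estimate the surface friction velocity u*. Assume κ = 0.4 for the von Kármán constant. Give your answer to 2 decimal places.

Log law: V(z) = (u*/κ) · ln(z/z₀) ⇒ u* = κ · V / ln(z/z₀)
u* = 0.4 × 2.88 / ln(10.0/0.000351) = 0.4 × 2.88 / 10.2573
   = 1.1520 / 10.2573 = 0.1123 m/s

u* ≈ 0.11 m/s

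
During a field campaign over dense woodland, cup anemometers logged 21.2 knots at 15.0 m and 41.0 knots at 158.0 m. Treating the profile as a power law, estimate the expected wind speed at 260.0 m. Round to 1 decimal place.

First find α: α = ln(V₂/V₁)/ln(z₂/z₁) = ln(41.0/21.2)/ln(158.0/15.0) = 0.65957/2.35454 = 0.2801
Extrapolate from 158.0 m to 260.0 m: V₃ = 41.0 × (260.0/158.0)^0.2801 = 41.0 × 1.1497 = 47.1389 knots

47.1 knots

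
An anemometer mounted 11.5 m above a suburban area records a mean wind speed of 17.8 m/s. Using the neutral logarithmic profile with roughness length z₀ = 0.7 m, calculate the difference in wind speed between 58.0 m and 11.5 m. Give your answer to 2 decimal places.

10.29 m/s

Log law: V₂ = V₁ · ln(z₂/z₀)/ln(z₁/z₀) = 17.8 × 4.4171/2.7990 = 28.0901 m/s
ΔV = 28.0901 − 17.8 = 10.2901 m/s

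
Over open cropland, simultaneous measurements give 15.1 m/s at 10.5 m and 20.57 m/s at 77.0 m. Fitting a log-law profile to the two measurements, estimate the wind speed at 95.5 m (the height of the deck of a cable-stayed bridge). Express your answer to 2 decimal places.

21.16 m/s

Log law: V ∝ ln(z/z₀). From the pair, with r = V₁/V₂ = 0.73408,
ln z₀ = (ln z₁ − r·ln z₂)/(1 − r) = (2.3514 − 0.73408×4.3438)/0.26592 = -3.1488 → z₀ = 0.04291 m
V₃ = V₁ · ln(z₃/z₀)/ln(z₁/z₀) = 15.1 × 7.7079/5.5001 = 21.1611 m/s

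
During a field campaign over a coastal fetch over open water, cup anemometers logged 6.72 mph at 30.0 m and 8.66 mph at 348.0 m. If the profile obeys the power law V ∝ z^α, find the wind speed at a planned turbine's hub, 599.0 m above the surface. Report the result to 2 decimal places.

First find α: α = ln(V₂/V₁)/ln(z₂/z₁) = ln(8.66/6.72)/ln(348.0/30.0) = 0.25363/2.45101 = 0.1035
Extrapolate from 348.0 m to 599.0 m: V₃ = 8.66 × (599.0/348.0)^0.1035 = 8.66 × 1.0578 = 9.1606 mph

9.16 mph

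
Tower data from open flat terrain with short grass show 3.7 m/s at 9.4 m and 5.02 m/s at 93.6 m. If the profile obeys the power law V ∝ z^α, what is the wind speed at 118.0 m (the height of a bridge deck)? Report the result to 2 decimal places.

First find α: α = ln(V₂/V₁)/ln(z₂/z₁) = ln(5.02/3.7)/ln(93.6/9.4) = 0.30510/2.29832 = 0.1327
Extrapolate from 93.6 m to 118.0 m: V₃ = 5.02 × (118.0/93.6)^0.1327 = 5.02 × 1.0312 = 5.1768 m/s

5.18 m/s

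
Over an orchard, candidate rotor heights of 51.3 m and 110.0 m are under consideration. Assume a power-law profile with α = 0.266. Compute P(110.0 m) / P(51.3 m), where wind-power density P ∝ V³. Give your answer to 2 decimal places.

Speed ratio: V_B/V_A = (z_B/z_A)^α = (110.0/51.3)^0.266 = (2.1442)^0.266 = 1.22495
Power-density ratio: P_B/P_A = (V_B/V_A)³ = (1.22495)³ = 1.83805

1.84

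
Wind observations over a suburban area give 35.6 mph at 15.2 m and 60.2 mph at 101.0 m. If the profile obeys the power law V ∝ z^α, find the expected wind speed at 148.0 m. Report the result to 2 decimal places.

First find α: α = ln(V₂/V₁)/ln(z₂/z₁) = ln(60.2/35.6)/ln(101.0/15.2) = 0.52533/1.89383 = 0.2774
Extrapolate from 101.0 m to 148.0 m: V₃ = 60.2 × (148.0/101.0)^0.2774 = 60.2 × 1.1118 = 66.9309 mph

66.93 mph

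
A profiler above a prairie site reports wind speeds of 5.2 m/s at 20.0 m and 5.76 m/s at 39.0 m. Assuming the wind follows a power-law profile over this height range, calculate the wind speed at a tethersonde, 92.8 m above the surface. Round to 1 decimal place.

First find α: α = ln(V₂/V₁)/ln(z₂/z₁) = ln(5.76/5.2)/ln(39.0/20.0) = 0.10228/0.66783 = 0.1532
Extrapolate from 39.0 m to 92.8 m: V₃ = 5.76 × (92.8/39.0)^0.1532 = 5.76 × 1.1420 = 6.5778 m/s

6.6 m/s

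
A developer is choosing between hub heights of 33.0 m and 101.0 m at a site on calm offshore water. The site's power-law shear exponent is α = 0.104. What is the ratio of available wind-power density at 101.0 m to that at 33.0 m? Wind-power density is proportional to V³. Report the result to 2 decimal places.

Speed ratio: V_B/V_A = (z_B/z_A)^α = (101.0/33.0)^0.104 = (3.0606)^0.104 = 1.12337
Power-density ratio: P_B/P_A = (V_B/V_A)³ = (1.12337)³ = 1.41766

1.42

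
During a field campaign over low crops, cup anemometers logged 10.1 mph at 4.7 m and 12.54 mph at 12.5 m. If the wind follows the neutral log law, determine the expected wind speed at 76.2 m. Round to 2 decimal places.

17.05 mph

Log law: V ∝ ln(z/z₀). From the pair, with r = V₁/V₂ = 0.80542,
ln z₀ = (ln z₁ − r·ln z₂)/(1 − r) = (1.5476 − 0.80542×2.5257)/0.19458 = -2.5014 → z₀ = 0.08197 m
V₃ = V₁ · ln(z₃/z₀)/ln(z₁/z₀) = 10.1 × 6.8348/4.0490 = 17.0491 mph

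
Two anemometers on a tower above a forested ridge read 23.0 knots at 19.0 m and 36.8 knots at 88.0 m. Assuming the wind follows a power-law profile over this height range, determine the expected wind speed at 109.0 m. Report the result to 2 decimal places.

First find α: α = ln(V₂/V₁)/ln(z₂/z₁) = ln(36.8/23.0)/ln(88.0/19.0) = 0.47000/1.53290 = 0.3066
Extrapolate from 88.0 m to 109.0 m: V₃ = 36.8 × (109.0/88.0)^0.3066 = 36.8 × 1.0678 = 39.2957 knots

39.30 knots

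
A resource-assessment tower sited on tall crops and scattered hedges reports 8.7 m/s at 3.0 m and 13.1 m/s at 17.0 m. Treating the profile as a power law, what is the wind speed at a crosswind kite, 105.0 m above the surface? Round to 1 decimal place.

First find α: α = ln(V₂/V₁)/ln(z₂/z₁) = ln(13.1/8.7)/ln(17.0/3.0) = 0.40929/1.73460 = 0.2360
Extrapolate from 17.0 m to 105.0 m: V₃ = 13.1 × (105.0/17.0)^0.2360 = 13.1 × 1.5367 = 20.1303 m/s

20.1 m/s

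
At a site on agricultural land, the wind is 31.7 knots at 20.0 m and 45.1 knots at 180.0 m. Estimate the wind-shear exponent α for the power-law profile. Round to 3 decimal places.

α ≈ 0.160

Power law: V₂/V₁ = (z₂/z₁)^α ⇒ α = ln(V₂/V₁) / ln(z₂/z₁)
α = ln(45.1/31.7) / ln(180.0/20.0) = ln(1.4227) / ln(9.0000)
  = 0.35257 / 2.19722 = 0.16046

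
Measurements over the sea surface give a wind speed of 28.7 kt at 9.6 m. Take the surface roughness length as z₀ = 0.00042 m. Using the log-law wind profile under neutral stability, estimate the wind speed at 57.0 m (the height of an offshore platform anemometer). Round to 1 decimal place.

33.8 kt

Log law: V(z) ∝ ln(z/z₀), so V₂/V₁ = ln(z₂/z₀) / ln(z₁/z₀).
ln(57.0/0.00042) = 11.8183, ln(9.6/0.00042) = 10.0370
V₂ = 28.7 × 11.8183/10.0370 = 28.7 × 1.1775 = 33.7934 kt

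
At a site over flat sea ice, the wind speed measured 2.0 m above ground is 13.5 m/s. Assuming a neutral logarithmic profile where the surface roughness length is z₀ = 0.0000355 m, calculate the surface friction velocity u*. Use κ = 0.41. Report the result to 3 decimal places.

Log law: V(z) = (u*/κ) · ln(z/z₀) ⇒ u* = κ · V / ln(z/z₀)
u* = 0.41 × 13.5 / ln(2.0/0.0000355) = 0.41 × 13.5 / 10.9391
   = 5.5350 / 10.9391 = 0.5060 m/s

u* ≈ 0.506 m/s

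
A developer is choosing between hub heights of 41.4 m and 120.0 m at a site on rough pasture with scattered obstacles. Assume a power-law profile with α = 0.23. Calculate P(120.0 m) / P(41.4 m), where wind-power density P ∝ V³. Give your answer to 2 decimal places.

2.08

Speed ratio: V_B/V_A = (z_B/z_A)^α = (120.0/41.4)^0.23 = (2.8986)^0.23 = 1.27733
Power-density ratio: P_B/P_A = (V_B/V_A)³ = (1.27733)³ = 2.08403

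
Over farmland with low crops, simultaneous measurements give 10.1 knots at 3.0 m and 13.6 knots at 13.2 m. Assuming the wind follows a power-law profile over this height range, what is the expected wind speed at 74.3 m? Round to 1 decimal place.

First find α: α = ln(V₂/V₁)/ln(z₂/z₁) = ln(13.6/10.1)/ln(13.2/3.0) = 0.29753/1.48160 = 0.2008
Extrapolate from 13.2 m to 74.3 m: V₃ = 13.6 × (74.3/13.2)^0.2008 = 13.6 × 1.4148 = 19.2414 knots

19.2 knots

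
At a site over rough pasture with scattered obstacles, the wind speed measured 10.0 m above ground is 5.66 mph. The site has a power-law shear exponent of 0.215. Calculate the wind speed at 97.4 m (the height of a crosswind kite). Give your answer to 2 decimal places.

Power-law profile: V₂ = V₁ · (z₂/z₁)^α
V₂ = 5.66 × (97.4/10.0)^0.215 = 5.66 × (9.7400)^0.215
    = 5.66 × 1.6313 = 9.2333 mph

9.23 mph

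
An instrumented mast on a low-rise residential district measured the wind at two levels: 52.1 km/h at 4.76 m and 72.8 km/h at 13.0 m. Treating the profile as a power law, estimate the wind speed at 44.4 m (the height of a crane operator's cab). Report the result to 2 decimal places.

109.59 km/h

First find α: α = ln(V₂/V₁)/ln(z₂/z₁) = ln(72.8/52.1)/ln(13.0/4.76) = 0.33455/1.00470 = 0.3330
Extrapolate from 13.0 m to 44.4 m: V₃ = 72.8 × (44.4/13.0)^0.3330 = 72.8 × 1.5053 = 109.5870 km/h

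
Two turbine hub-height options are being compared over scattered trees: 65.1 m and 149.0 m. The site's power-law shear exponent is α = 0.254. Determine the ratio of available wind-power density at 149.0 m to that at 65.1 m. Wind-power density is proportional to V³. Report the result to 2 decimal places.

1.88

Speed ratio: V_B/V_A = (z_B/z_A)^α = (149.0/65.1)^0.254 = (2.2888)^0.254 = 1.23407
Power-density ratio: P_B/P_A = (V_B/V_A)³ = (1.23407)³ = 1.87940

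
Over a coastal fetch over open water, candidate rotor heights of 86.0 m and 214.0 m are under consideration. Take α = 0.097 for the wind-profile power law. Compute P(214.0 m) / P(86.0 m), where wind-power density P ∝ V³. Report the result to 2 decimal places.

1.30

Speed ratio: V_B/V_A = (z_B/z_A)^α = (214.0/86.0)^0.097 = (2.4884)^0.097 = 1.09246
Power-density ratio: P_B/P_A = (V_B/V_A)³ = (1.09246)³ = 1.30380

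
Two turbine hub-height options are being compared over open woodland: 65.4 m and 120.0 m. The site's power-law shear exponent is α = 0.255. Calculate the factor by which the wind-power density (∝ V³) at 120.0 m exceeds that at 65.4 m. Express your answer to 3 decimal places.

Speed ratio: V_B/V_A = (z_B/z_A)^α = (120.0/65.4)^0.255 = (1.8349)^0.255 = 1.16740
Power-density ratio: P_B/P_A = (V_B/V_A)³ = (1.16740)³ = 1.59095

1.591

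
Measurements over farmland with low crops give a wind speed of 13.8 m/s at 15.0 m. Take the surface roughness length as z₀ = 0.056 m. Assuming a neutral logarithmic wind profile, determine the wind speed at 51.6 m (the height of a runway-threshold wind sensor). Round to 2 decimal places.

16.85 m/s

Log law: V(z) ∝ ln(z/z₀), so V₂/V₁ = ln(z₂/z₀) / ln(z₁/z₀).
ln(51.6/0.056) = 6.8259, ln(15.0/0.056) = 5.5905
V₂ = 13.8 × 6.8259/5.5905 = 13.8 × 1.2210 = 16.8498 m/s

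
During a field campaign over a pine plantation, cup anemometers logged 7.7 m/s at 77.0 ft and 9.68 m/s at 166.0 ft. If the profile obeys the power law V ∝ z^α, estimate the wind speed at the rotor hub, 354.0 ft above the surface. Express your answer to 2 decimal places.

First find α: α = ln(V₂/V₁)/ln(z₂/z₁) = ln(9.68/7.7)/ln(166.0/77.0) = 0.22884/0.76818 = 0.2979
Extrapolate from 166.0 ft to 354.0 ft: V₃ = 9.68 × (354.0/166.0)^0.2979 = 9.68 × 1.2531 = 12.1298 m/s

12.13 m/s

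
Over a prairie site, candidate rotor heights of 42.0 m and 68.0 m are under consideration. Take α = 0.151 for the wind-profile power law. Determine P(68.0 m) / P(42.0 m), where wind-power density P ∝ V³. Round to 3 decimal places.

Speed ratio: V_B/V_A = (z_B/z_A)^α = (68.0/42.0)^0.151 = (1.6190)^0.151 = 1.07547
Power-density ratio: P_B/P_A = (V_B/V_A)³ = (1.07547)³ = 1.24393

1.244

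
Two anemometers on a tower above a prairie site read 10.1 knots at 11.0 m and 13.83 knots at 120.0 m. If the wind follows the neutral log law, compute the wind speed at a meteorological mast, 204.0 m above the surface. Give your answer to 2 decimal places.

14.66 knots

Log law: V ∝ ln(z/z₀). From the pair, with r = V₁/V₂ = 0.73030,
ln z₀ = (ln z₁ − r·ln z₂)/(1 − r) = (2.3979 − 0.73030×4.7875)/0.26970 = -4.0726 → z₀ = 0.01703 m
V₃ = V₁ · ln(z₃/z₀)/ln(z₁/z₀) = 10.1 × 9.3907/6.4705 = 14.6583 knots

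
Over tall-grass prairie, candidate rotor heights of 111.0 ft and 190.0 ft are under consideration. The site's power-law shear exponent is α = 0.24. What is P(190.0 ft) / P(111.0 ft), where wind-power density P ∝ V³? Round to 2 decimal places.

1.47

Speed ratio: V_B/V_A = (z_B/z_A)^α = (190.0/111.0)^0.24 = (1.7117)^0.24 = 1.13769
Power-density ratio: P_B/P_A = (V_B/V_A)³ = (1.13769)³ = 1.47255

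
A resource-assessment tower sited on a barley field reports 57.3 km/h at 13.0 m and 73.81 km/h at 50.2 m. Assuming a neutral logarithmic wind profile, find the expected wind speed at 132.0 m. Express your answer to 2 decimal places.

85.62 km/h

Log law: V ∝ ln(z/z₀). From the pair, with r = V₁/V₂ = 0.77632,
ln z₀ = (ln z₁ − r·ln z₂)/(1 − r) = (2.5649 − 0.77632×3.9160)/0.22368 = -2.1241 → z₀ = 0.1195 m
V₃ = V₁ · ln(z₃/z₀)/ln(z₁/z₀) = 57.3 × 7.0069/4.6890 = 85.6241 km/h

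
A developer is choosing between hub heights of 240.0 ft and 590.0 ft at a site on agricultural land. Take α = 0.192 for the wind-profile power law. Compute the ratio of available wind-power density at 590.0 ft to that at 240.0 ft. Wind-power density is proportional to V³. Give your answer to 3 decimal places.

Speed ratio: V_B/V_A = (z_B/z_A)^α = (590.0/240.0)^0.192 = (2.4583)^0.192 = 1.18851
Power-density ratio: P_B/P_A = (V_B/V_A)³ = (1.18851)³ = 1.67884

1.679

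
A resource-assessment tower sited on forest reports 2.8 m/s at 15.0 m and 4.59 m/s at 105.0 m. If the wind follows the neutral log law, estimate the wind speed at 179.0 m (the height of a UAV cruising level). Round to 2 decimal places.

Log law: V ∝ ln(z/z₀). From the pair, with r = V₁/V₂ = 0.61002,
ln z₀ = (ln z₁ − r·ln z₂)/(1 − r) = (2.7081 − 0.61002×4.6540)/0.38998 = -0.3358 → z₀ = 0.7147 m
V₃ = V₁ · ln(z₃/z₀)/ln(z₁/z₀) = 2.8 × 5.5232/3.0439 = 5.0807 m/s

5.08 m/s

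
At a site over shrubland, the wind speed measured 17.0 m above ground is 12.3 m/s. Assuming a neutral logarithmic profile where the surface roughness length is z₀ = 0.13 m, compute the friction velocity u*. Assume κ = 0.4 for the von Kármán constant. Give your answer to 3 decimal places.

Log law: V(z) = (u*/κ) · ln(z/z₀) ⇒ u* = κ · V / ln(z/z₀)
u* = 0.4 × 12.3 / ln(17.0/0.13) = 0.4 × 12.3 / 4.8734
   = 4.9200 / 4.8734 = 1.0096 m/s

u* ≈ 1.010 m/s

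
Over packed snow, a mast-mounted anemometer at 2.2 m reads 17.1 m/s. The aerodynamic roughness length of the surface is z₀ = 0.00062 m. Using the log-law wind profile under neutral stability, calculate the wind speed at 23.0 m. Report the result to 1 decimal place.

22.0 m/s

Log law: V(z) ∝ ln(z/z₀), so V₂/V₁ = ln(z₂/z₀) / ln(z₁/z₀).
ln(23.0/0.00062) = 10.5213, ln(2.2/0.00062) = 8.1742
V₂ = 17.1 × 10.5213/8.1742 = 17.1 × 1.2871 = 22.0098 m/s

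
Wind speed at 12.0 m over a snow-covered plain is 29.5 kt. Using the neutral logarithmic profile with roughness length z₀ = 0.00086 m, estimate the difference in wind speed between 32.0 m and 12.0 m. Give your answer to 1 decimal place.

Log law: V₂ = V₁ · ln(z₂/z₀)/ln(z₁/z₀) = 29.5 × 10.5243/9.5435 = 32.5319 kt
ΔV = 32.5319 − 29.5 = 3.0319 kt

3.0 kt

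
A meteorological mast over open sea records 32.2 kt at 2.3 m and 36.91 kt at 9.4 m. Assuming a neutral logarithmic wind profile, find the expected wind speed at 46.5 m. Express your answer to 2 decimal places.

Log law: V ∝ ln(z/z₀). From the pair, with r = V₁/V₂ = 0.87239,
ln z₀ = (ln z₁ − r·ln z₂)/(1 − r) = (0.8329 − 0.87239×2.2407)/0.12761 = -8.7915 → z₀ = 0.0001520 m
V₃ = V₁ · ln(z₃/z₀)/ln(z₁/z₀) = 32.2 × 12.6310/9.6245 = 42.2588 kt

42.26 kt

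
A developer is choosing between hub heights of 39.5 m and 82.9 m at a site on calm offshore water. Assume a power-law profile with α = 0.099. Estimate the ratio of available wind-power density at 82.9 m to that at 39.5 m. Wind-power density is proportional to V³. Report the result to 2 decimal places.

1.25

Speed ratio: V_B/V_A = (z_B/z_A)^α = (82.9/39.5)^0.099 = (2.0987)^0.099 = 1.07615
Power-density ratio: P_B/P_A = (V_B/V_A)³ = (1.07615)³ = 1.24630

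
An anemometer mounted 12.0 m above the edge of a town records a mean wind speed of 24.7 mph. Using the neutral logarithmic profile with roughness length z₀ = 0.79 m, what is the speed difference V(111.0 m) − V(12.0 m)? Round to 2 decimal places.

Log law: V₂ = V₁ · ln(z₂/z₀)/ln(z₁/z₀) = 24.7 × 4.9453/2.7206 = 44.8969 mph
ΔV = 44.8969 − 24.7 = 20.1969 mph

20.20 mph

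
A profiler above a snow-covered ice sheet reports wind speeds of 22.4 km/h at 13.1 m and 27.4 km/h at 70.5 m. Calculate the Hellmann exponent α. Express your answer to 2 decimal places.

α ≈ 0.12

Power law: V₂/V₁ = (z₂/z₁)^α ⇒ α = ln(V₂/V₁) / ln(z₂/z₁)
α = ln(27.4/22.4) / ln(70.5/13.1) = ln(1.2232) / ln(5.3817)
  = 0.20148 / 1.68300 = 0.11972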